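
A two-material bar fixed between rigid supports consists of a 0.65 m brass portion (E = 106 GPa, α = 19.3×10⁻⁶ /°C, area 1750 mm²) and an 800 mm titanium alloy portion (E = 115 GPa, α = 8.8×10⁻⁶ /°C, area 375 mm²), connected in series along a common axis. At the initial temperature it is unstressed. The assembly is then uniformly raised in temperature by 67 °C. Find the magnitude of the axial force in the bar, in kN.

If the supports were absent, the total length change would be Σ αᵢΔT Lᵢ = 19.3×10⁻⁶×67×650 + 8.8×10⁻⁶×67×800 = 1.312 mm.
The rigid supports impose zero overall length change; the single axial force P common to all segments must satisfy P Σ Lᵢ/(AᵢEᵢ) = δ_free.
Σ Lᵢ/(AᵢEᵢ) = 650/(1750×106×10³) + 800/(375×115×10³) = 2.205×10⁻⁵ mm/N.
P = 1.312 / 2.205×10⁻⁵ = 59500 N = 59.5 kN, compressive.

P ≈ 59.5 kN (compressive)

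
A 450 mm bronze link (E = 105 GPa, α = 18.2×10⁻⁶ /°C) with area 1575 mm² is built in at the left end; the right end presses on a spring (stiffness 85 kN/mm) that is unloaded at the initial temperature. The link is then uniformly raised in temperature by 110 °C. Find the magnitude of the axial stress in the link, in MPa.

The unrestrained thermal change is αΔT L = 18.2×10⁻⁶ × 110 × 450 = 0.9009 mm.
Let P be the compressive force at the spring. The link shortens elastically by PL/(AE) and the spring compresses by P/k; together these equal δ_free.
So P = δ_free / [L/(AE) + 1/k] = 0.9009 / [ 450/(1575×105×10³) + 1/(85×10³) ].
P = 0.9009 / 1.449×10⁻⁵ = 62190 N.
σ = P/A = 62190/1575 = 39.49 MPa.

σ ≈ 39.5 MPa (compressive)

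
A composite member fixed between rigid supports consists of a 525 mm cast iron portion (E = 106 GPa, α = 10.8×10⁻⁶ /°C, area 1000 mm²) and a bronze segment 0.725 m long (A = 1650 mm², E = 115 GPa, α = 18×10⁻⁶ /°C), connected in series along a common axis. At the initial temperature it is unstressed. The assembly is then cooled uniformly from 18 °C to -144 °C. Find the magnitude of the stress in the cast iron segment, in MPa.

σ ≈ 346 MPa (tensile)

Free thermal contraction of the whole bar: Σ αᵢΔT Lᵢ = 10.8×10⁻⁶×162×525 + 18×10⁻⁶×162×725 = 3.033 mm.
Since the ends are fixed, an axial force P builds up, equal in every segment, with P · Σ Lᵢ/(AᵢEᵢ) = δ_free.
The series flexibility is Σ Lᵢ/(AᵢEᵢ) = 525/(1000×106×10³) + 725/(1650×115×10³) = 8.774×10⁻⁶ mm/N.
Hence P = δ_free / Σ(L/AE) = 3.033/8.774×10⁻⁶ = 345.7 kN (tensile).
σ_{cast iron} = P / A = 345700 / 1000 = 345.7 MPa.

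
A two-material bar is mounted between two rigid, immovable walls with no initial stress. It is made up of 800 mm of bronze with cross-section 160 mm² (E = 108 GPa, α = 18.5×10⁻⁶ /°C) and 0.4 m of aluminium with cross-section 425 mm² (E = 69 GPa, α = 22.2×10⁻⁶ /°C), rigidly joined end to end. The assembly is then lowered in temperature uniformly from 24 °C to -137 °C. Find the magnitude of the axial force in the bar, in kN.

Free thermal contraction of the whole bar: Σ αᵢΔT Lᵢ = 18.5×10⁻⁶×161×800 + 22.2×10⁻⁶×161×400 = 3.812 mm.
The walls prevent any net length change, so an axial force P (same in every segment) develops. Compatibility: P · Σ Lᵢ/(AᵢEᵢ) = δ_free.
The series flexibility is Σ Lᵢ/(AᵢEᵢ) = 800/(160×108×10³) + 400/(425×69×10³) = 5.994×10⁻⁵ mm/N.
P = 3.812 / 5.994×10⁻⁵ = 63610 N = 63.61 kN, tensile.

P ≈ 63.6 kN (tensile)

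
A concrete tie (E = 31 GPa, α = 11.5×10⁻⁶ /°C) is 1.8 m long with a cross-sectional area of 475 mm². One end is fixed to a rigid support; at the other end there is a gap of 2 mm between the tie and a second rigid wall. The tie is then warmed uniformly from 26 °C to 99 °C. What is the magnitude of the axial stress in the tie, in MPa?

σ ≈ 0 MPa

Free thermal elongation = αΔT L = 11.5×10⁻⁶ × 73 × 1800 = 1.511 mm.
Since δ_free = 1.51 mm is less than the 2 mm gap, the tie never touches the wall. No axial force develops.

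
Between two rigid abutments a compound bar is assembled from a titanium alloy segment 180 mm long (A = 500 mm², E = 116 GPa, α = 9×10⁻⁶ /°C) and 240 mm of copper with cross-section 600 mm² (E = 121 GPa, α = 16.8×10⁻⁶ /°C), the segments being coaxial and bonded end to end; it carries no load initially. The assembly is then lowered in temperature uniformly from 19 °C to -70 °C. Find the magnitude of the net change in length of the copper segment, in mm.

|ΔL| ≈ 0.0994 mm

Free thermal contraction of the whole bar: Σ αᵢΔT Lᵢ = 9×10⁻⁶×89×180 + 16.8×10⁻⁶×89×240 = 0.503 mm.
Since the ends are fixed, an axial force P builds up, equal in every segment, with P · Σ Lᵢ/(AᵢEᵢ) = δ_free.
Σ Lᵢ/(AᵢEᵢ) = 180/(500×116×10³) + 240/(600×121×10³) = 6.409×10⁻⁶ mm/N.
Hence P = δ_free / Σ(L/AE) = 0.503/6.409×10⁻⁶ = 78.48 kN (tensile).
For the copper segment, free thermal change = 16.8×10⁻⁶×89×240 = 0.3588 mm and elastic change from P = 78480×240/(600×121×10³) = 0.2595 mm; these oppose, so the net change is 0.0994 mm (segment shortens).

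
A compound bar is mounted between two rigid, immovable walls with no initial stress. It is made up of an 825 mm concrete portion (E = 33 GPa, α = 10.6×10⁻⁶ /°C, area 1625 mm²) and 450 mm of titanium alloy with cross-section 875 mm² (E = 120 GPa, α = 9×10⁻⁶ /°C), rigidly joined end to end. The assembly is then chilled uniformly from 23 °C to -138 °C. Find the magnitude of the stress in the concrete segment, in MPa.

σ ≈ 64.4 MPa (tensile)

If the supports were absent, the total length change would be Σ αᵢΔT Lᵢ = 10.6×10⁻⁶×161×825 + 9×10⁻⁶×161×450 = 2.06 mm.
The walls prevent any net length change, so an axial force P (same in every segment) develops. Compatibility: P · Σ Lᵢ/(AᵢEᵢ) = δ_free.
The series flexibility is Σ Lᵢ/(AᵢEᵢ) = 825/(1625×33×10³) + 450/(875×120×10³) = 1.967×10⁻⁵ mm/N.
P = 2.06 / 1.967×10⁻⁵ = 104700 N = 104.7 kN, tensile.
σ_{concrete} = P / A = 104700 / 1625 = 64.45 MPa.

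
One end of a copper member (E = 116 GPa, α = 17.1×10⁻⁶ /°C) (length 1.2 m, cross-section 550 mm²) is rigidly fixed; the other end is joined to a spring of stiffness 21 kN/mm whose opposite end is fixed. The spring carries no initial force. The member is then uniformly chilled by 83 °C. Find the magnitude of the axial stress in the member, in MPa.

The unrestrained thermal change is αΔT L = 17.1×10⁻⁶ × 83 × 1200 = 1.703 mm.
Let P be the tensile force in the spring. The member extends elastically by PL/(AE) and the spring stretches by P/k; together these equal δ_free.
So P = δ_free / [L/(AE) + 1/k] = 1.703 / [ 1200/(550×116×10³) + 1/(21×10³) ].
P = 1.703 / 6.643×10⁻⁵ = 25640 N.
σ = P/A = 25640/550 = 46.62 MPa.

σ ≈ 46.6 MPa (tensile)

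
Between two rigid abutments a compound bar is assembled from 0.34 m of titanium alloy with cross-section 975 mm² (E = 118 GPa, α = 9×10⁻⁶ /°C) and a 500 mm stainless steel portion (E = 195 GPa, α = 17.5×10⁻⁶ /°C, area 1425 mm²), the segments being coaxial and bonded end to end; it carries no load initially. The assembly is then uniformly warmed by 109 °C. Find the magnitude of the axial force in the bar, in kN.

P ≈ 271 kN (compressive)

If the supports were absent, the total length change would be Σ αᵢΔT Lᵢ = 9×10⁻⁶×109×340 + 17.5×10⁻⁶×109×500 = 1.287 mm.
Since the ends are fixed, an axial force P builds up, equal in every segment, with P · Σ Lᵢ/(AᵢEᵢ) = δ_free.
The series flexibility is Σ Lᵢ/(AᵢEᵢ) = 340/(975×118×10³) + 500/(1425×195×10³) = 4.755×10⁻⁶ mm/N.
Hence P = δ_free / Σ(L/AE) = 1.287/4.755×10⁻⁶ = 270.7 kN (compressive).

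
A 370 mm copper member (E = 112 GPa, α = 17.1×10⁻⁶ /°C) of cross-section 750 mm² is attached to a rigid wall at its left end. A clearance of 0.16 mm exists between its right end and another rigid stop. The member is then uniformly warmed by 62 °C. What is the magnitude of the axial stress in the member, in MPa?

σ ≈ 70.3 MPa (compressive)

Free thermal elongation = αΔT L = 17.1×10⁻⁶ × 62 × 370 = 0.3923 mm.
After closing the 0.16 mm clearance, 0.3923 − 0.16 = 0.2323 mm of expansion remains to be suppressed by the wall.
Compatibility: PL/(AE) = 0.2323 mm, so σ = P/A = E × (0.2323/370) = 70.31 MPa.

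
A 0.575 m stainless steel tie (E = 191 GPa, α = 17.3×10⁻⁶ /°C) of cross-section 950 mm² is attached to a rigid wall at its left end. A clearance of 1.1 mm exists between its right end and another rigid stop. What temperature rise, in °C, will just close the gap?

The gap closes when αΔT L = 1.1 mm, since the tie is still unstressed at that instant.
ΔT = 1.1 / (17.3×10⁻⁶ × 575) = 110.6 °C.

ΔT ≈ 111 °C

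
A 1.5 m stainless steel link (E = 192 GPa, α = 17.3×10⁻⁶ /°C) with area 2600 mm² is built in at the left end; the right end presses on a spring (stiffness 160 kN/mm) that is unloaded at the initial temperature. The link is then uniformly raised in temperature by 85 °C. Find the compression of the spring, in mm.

If the spring were absent the link would lengthen by αΔT L = 17.3×10⁻⁶ × 85 × 1500 = 2.206 mm.
Let P be the compressive force at the spring. The link shortens elastically by PL/(AE) and the spring compresses by P/k; together these equal δ_free.
So P = δ_free / [L/(AE) + 1/k] = 2.206 / [ 1500/(2600×192×10³) + 1/(160×10³) ].
P = 2.206 / 9.255×10⁻⁶ = 238300 N.
Spring compression = P/k = 238300/(160×10³) = 1.49 mm.

δ ≈ 1.49 mm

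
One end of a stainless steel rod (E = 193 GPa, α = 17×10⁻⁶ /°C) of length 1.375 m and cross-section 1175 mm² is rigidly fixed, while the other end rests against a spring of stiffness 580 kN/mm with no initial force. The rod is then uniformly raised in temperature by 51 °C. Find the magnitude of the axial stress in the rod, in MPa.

If the spring were absent the rod would lengthen by αΔT L = 17×10⁻⁶ × 51 × 1375 = 1.192 mm.
With a force P in the spring, the elastic change of the rod is PL/(AE) and that of the spring is P/k; compatibility requires their sum to equal δ_free.
P [ L/(AE) + 1/k ] = δ_free → P [ 1375/(1175×193×10³) + 1/(580×10³) ] = 1.192.
P = 1.192 / 7.787×10⁻⁶ = 153100 N.
σ = P/A = 153100/1175 = 130.3 MPa.

σ ≈ 130 MPa (compressive)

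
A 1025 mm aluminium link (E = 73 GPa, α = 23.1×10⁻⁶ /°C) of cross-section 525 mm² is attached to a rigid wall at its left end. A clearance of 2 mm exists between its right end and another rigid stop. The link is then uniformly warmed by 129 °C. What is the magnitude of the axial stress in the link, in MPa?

Unrestrained expansion: δ_free = αΔT L = 23.1×10⁻⁶ × 129 × 1025 = 3.054 mm.
After closing the 2 mm clearance, 3.054 − 2 = 1.054 mm of expansion remains to be suppressed by the wall.
That suppressed elongation corresponds to σ = E·Δ/L = 73×10³ × 1.054/1025 = 75.09 MPa.

σ ≈ 75.1 MPa (compressive)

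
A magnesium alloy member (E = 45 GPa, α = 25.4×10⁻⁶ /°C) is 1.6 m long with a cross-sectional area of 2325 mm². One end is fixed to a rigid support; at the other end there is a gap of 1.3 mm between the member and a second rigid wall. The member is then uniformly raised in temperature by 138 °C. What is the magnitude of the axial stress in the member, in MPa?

If the wall were absent the member would grow by αΔT L = 25.4×10⁻⁶ × 138 × 1600 = 5.608 mm.
The gap closes (δ_free > 1.3 mm) and the wall then resists a further 5.608 − 1.3 = 4.308 mm of expansion.
Compatibility: PL/(AE) = 4.308 mm, so σ = P/A = E × (4.308/1600) = 121.2 MPa.

σ ≈ 121 MPa (compressive)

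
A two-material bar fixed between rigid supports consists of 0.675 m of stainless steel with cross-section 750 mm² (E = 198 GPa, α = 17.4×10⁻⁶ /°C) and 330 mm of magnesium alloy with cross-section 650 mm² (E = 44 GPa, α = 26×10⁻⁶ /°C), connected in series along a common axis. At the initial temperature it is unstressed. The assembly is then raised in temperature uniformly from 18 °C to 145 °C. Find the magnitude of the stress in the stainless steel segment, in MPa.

Free thermal expansion of the whole bar: Σ αᵢΔT Lᵢ = 17.4×10⁻⁶×127×675 + 26×10⁻⁶×127×330 = 2.581 mm.
The walls prevent any net length change, so an axial force P (same in every segment) develops. Compatibility: P · Σ Lᵢ/(AᵢEᵢ) = δ_free.
Σ Lᵢ/(AᵢEᵢ) = 675/(750×198×10³) + 330/(650×44×10³) = 1.608×10⁻⁵ mm/N.
P = 2.581 / 1.608×10⁻⁵ = 160500 N = 160.5 kN, compressive.
σ_{stainless steel} = P / A = 160500 / 750 = 214 MPa.

σ ≈ 214 MPa (compressive)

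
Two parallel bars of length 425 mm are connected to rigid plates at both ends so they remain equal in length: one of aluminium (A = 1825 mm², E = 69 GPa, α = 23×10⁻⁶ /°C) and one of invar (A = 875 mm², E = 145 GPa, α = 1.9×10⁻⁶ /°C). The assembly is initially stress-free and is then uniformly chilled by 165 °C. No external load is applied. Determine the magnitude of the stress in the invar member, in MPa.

The aluminium has the larger α, so on cooling it would change length more than the invar if both were free. The rigid plates force a common final length, so the aluminium is put into tension and the invar into compression, with equal and opposite forces P (no external load).
Compatibility of the two members (thermal + elastic change equal): (α₁ − α₂)ΔT = P·[1/(A₁E₁) + 1/(A₂E₂)].
|α₁ − α₂|·ΔT = 21.1×10⁻⁶ × 165 = 0.003482.
1/(A₁E₁) + 1/(A₂E₂) = 1/(1825×69×10³) + 1/(875×145×10³) = 1.582×10⁻⁸ N⁻¹.
P = 0.003482 / 1.582×10⁻⁸ = 220000 N = 220 kN.
σ_{invar} = P/A₂ = 220000/875 = 251.5 MPa, compressive.

σ ≈ 251 MPa (compressive)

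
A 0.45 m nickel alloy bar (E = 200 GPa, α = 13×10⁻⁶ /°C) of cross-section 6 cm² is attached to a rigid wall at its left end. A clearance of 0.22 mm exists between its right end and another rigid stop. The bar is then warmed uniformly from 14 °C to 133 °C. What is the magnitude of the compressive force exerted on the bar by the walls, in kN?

P ≈ 127 kN

Unrestrained expansion: δ_free = αΔT L = 13×10⁻⁶ × 119 × 450 = 0.6962 mm.
After closing the 0.22 mm clearance, 0.6962 − 0.22 = 0.4762 mm of expansion remains to be suppressed by the wall.
That suppressed elongation corresponds to σ = E·Δ/L = 200×10³ × 0.4762/450 = 211.6 MPa.
P = σA = 211.6 × 600 = 127 kN.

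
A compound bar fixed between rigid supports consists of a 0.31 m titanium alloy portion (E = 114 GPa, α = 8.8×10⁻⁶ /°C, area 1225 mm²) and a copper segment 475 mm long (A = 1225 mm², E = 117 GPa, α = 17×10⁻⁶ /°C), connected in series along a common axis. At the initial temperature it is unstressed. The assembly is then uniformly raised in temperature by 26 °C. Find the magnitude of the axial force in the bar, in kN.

P ≈ 50.8 kN (compressive)

With the walls removed the bar would change length by δ_free = Σ αᵢΔT Lᵢ = 8.8×10⁻⁶×26×310 + 17×10⁻⁶×26×475 = 0.2809 mm.
The walls prevent any net length change, so an axial force P (same in every segment) develops. Compatibility: P · Σ Lᵢ/(AᵢEᵢ) = δ_free.
Σ Lᵢ/(AᵢEᵢ) = 310/(1225×114×10³) + 475/(1225×117×10³) = 5.534×10⁻⁶ mm/N.
P = 0.2809 / 5.534×10⁻⁶ = 50760 N = 50.76 kN, compressive.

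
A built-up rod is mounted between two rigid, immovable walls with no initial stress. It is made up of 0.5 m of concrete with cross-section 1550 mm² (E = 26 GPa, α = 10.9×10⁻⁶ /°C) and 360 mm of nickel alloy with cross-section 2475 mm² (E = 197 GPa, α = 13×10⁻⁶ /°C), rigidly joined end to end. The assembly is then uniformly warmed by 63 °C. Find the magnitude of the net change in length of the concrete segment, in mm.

|ΔL| ≈ 0.259 mm

Free thermal expansion of the whole bar: Σ αᵢΔT Lᵢ = 10.9×10⁻⁶×63×500 + 13×10⁻⁶×63×360 = 0.6382 mm.
Since the ends are fixed, an axial force P builds up, equal in every segment, with P · Σ Lᵢ/(AᵢEᵢ) = δ_free.
The series flexibility is Σ Lᵢ/(AᵢEᵢ) = 500/(1550×26×10³) + 360/(2475×197×10³) = 1.315×10⁻⁵ mm/N.
Hence P = δ_free / Σ(L/AE) = 0.6382/1.315×10⁻⁵ = 48.55 kN (compressive).
For the concrete segment, free thermal change = 10.9×10⁻⁶×63×500 = 0.3434 mm and elastic change from P = 48550×500/(1550×26×10³) = 0.6023 mm; these oppose, so the net change is 0.259 mm (segment shortens).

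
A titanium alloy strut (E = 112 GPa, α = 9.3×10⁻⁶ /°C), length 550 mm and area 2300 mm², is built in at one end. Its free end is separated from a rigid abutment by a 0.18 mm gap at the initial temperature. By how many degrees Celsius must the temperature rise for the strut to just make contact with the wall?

ΔT ≈ 35.2 °C

Contact occurs when the free expansion equals the gap: αΔT L = 0.18 mm.
So ΔT = g/(αL) = 0.18/(9.3×10⁻⁶ × 550) = 35.19 °C.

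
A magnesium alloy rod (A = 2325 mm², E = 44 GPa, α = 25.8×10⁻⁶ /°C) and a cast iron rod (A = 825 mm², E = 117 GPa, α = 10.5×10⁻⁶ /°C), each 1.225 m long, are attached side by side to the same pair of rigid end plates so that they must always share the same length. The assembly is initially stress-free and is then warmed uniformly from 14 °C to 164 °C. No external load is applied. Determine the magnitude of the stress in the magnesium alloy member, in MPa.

σ ≈ 49 MPa (compressive)

Both members must finish at the same length. With the larger α, the magnesium alloy tends to over-expand; the plates restrain it, putting the magnesium alloy in compression and the cast iron in tension. With no external load the two internal forces are equal and opposite, magnitude P.
Equating the net (thermal + elastic) strains gives |α₁ − α₂|·ΔT = P·[1/(A₁E₁) + 1/(A₂E₂)].
|α₁ − α₂|·ΔT = 15.3×10⁻⁶ × 150 = 0.002295.
1/(A₁E₁) + 1/(A₂E₂) = 1/(2325×44×10³) + 1/(825×117×10³) = 2.014×10⁻⁸ N⁻¹.
So P = 0.002295 / 2.014×10⁻⁸ = 114 kN.
σ_{magnesium alloy} = P/A₁ = 114000/2325 = 49.02 MPa, compressive.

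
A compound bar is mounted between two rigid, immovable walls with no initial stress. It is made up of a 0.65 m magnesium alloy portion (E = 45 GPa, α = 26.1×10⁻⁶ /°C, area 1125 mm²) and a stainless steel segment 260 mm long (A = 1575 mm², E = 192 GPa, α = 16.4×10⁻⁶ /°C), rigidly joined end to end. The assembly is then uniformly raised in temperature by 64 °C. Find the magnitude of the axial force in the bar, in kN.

Free thermal expansion of the whole bar: Σ αᵢΔT Lᵢ = 26.1×10⁻⁶×64×650 + 16.4×10⁻⁶×64×260 = 1.359 mm.
The walls prevent any net length change, so an axial force P (same in every segment) develops. Compatibility: P · Σ Lᵢ/(AᵢEᵢ) = δ_free.
The series flexibility is Σ Lᵢ/(AᵢEᵢ) = 650/(1125×45×10³) + 260/(1575×192×10³) = 1.37×10⁻⁵ mm/N.
Hence P = δ_free / Σ(L/AE) = 1.359/1.37×10⁻⁵ = 99.18 kN (compressive).

P ≈ 99.2 kN (compressive)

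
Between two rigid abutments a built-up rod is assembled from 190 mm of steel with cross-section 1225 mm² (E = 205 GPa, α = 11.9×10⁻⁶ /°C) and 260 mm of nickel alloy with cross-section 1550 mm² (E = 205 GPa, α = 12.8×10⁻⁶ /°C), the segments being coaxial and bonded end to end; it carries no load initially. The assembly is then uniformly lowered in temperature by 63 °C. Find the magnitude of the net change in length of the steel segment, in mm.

If the supports were absent, the total length change would be Σ αᵢΔT Lᵢ = 11.9×10⁻⁶×63×190 + 12.8×10⁻⁶×63×260 = 0.3521 mm.
The walls prevent any net length change, so an axial force P (same in every segment) develops. Compatibility: P · Σ Lᵢ/(AᵢEᵢ) = δ_free.
Σ Lᵢ/(AᵢEᵢ) = 190/(1225×205×10³) + 260/(1550×205×10³) = 1.575×10⁻⁶ mm/N.
P = 0.3521 / 1.575×10⁻⁶ = 223600 N = 223.6 kN, tensile.
For the steel segment, free thermal change = 11.9×10⁻⁶×63×190 = 0.1424 mm and elastic change from P = 223600×190/(1225×205×10³) = 0.1692 mm; these oppose, so the net change is 0.0267 mm (segment lengthens).

|ΔL| ≈ 0.0267 mm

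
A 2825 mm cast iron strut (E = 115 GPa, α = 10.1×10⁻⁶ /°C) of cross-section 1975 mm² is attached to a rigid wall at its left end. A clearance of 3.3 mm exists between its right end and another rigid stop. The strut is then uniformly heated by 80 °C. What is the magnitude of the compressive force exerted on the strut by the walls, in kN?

Unrestrained expansion: δ_free = αΔT L = 10.1×10⁻⁶ × 80 × 2825 = 2.283 mm.
This is smaller than the 3.3 mm clearance, so the strut expands freely without reaching the stop — the stress is zero.

P ≈ 0 kN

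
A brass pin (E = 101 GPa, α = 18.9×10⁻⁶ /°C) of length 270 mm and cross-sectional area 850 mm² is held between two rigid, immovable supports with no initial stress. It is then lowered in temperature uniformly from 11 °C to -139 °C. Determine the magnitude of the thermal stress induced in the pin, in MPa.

The supports are rigid, so the total axial strain is zero. The restrained thermal strain is ε = αΔT = 18.9×10⁻⁶ × 150 = 2835×10⁻⁶.
σ = EαΔT = 101×10³ × 18.9×10⁻⁶ × 150 = 286.3 MPa (tensile; the pin is trying to contract).

σ ≈ 286 MPa (tensile)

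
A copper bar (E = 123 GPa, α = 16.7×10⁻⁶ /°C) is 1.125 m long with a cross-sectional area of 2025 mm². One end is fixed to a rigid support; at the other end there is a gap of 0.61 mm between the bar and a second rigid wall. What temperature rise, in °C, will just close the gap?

Contact occurs when the free expansion equals the gap: αΔT L = 0.61 mm.
So ΔT = g/(αL) = 0.61/(16.7×10⁻⁶ × 1125) = 32.47 °C.

ΔT ≈ 32.5 °C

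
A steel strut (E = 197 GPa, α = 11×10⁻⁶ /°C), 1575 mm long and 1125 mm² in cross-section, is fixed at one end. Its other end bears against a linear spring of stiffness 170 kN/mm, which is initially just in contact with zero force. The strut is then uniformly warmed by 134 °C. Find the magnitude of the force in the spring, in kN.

Free thermal expansion: δ_free = αΔT L = 11×10⁻⁶ × 134 × 1575 = 2.322 mm.
With a force P in the spring, the elastic change of the strut is PL/(AE) and that of the spring is P/k; compatibility requires their sum to equal δ_free.
So P = δ_free / [L/(AE) + 1/k] = 2.322 / [ 1575/(1125×197×10³) + 1/(170×10³) ].
P = 2.322 / 1.299×10⁻⁵ = 178700 N.

P ≈ 179 kN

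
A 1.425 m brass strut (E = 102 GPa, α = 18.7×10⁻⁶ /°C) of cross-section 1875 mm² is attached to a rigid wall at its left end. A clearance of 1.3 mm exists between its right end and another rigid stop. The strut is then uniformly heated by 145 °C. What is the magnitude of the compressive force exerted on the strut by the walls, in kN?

Unrestrained expansion: δ_free = αΔT L = 18.7×10⁻⁶ × 145 × 1425 = 3.864 mm.
This exceeds the 1.3 mm gap, so the wall pushes back. The portion of expansion that must be recovered elastically is δ_free − gap = 3.864 − 1.3 = 2.564 mm.
Compatibility: PL/(AE) = 2.564 mm, so σ = P/A = E × (2.564/1425) = 183.5 MPa.
P = σA = 183.5 × 1875 = 344.1 kN.

P ≈ 344 kN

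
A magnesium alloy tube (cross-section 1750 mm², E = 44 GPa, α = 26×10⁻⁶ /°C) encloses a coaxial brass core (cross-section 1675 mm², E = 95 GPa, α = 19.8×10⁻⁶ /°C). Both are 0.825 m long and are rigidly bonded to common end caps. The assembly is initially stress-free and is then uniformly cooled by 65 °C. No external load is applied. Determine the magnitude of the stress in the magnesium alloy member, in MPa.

σ ≈ 11.9 MPa (tensile)

The magnesium alloy has the larger α, so on cooling it would change length more than the brass if both were free. The rigid plates force a common final length, so the magnesium alloy is put into tension and the brass into compression, with equal and opposite forces P (no external load).
Setting the final lengths equal and cancelling L: (α₁ − α₂)ΔT = P/(A₁E₁) + P/(A₂E₂).
|α₁ − α₂|·ΔT = 6.2×10⁻⁶ × 65 = 0.000403.
1/(A₁E₁) + 1/(A₂E₂) = 1/(1750×44×10³) + 1/(1675×95×10³) = 1.927×10⁻⁸ N⁻¹.
P = 0.000403 / 1.927×10⁻⁸ = 20910 N = 20.91 kN.
σ_{magnesium alloy} = P/A₁ = 20910/1750 = 11.95 MPa, tensile.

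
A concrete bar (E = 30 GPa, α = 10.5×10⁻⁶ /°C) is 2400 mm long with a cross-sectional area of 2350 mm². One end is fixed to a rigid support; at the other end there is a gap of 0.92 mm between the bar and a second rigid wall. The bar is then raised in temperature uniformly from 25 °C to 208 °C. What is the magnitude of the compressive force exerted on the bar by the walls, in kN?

If the wall were absent the bar would grow by αΔT L = 10.5×10⁻⁶ × 183 × 2400 = 4.612 mm.
After closing the 0.92 mm clearance, 4.612 − 0.92 = 3.692 mm of expansion remains to be suppressed by the wall.
So σ = E(δ_free − g)/L = 30×10³ × 3.692/2400 = 46.14 MPa.
P = σA = 46.14 × 2350 = 108.4 kN.

P ≈ 108 kN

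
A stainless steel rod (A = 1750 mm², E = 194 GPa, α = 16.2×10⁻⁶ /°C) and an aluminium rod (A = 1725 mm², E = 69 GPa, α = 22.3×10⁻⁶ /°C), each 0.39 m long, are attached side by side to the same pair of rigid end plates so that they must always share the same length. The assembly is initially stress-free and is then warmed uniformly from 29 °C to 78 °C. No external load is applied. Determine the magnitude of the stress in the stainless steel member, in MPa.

The aluminium has the larger α, so on heating it would change length more than the stainless steel if both were free. The rigid plates force a common final length, so the aluminium is put into compression and the stainless steel into tension, with equal and opposite forces P (no external load).
Compatibility of the two members (thermal + elastic change equal): (α₁ − α₂)ΔT = P·[1/(A₁E₁) + 1/(A₂E₂)].
|α₁ − α₂|·ΔT = 6.1×10⁻⁶ × 49 = 0.0002989.
1/(A₁E₁) + 1/(A₂E₂) = 1/(1750×194×10³) + 1/(1725×69×10³) = 1.135×10⁻⁸ N⁻¹.
So P = 0.0002989 / 1.135×10⁻⁸ = 26.34 kN.
σ_{stainless steel} = P/A₁ = 26340/1750 = 15.05 MPa, tensile.

σ ≈ 15.1 MPa (tensile)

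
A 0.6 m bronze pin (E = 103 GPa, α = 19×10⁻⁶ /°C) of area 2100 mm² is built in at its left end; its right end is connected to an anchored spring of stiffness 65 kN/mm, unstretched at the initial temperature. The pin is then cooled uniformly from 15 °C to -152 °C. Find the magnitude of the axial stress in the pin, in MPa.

σ ≈ 49.9 MPa (tensile)

Free thermal contraction: δ_free = αΔT L = 19×10⁻⁶ × 167 × 600 = 1.904 mm.
With a force P in the spring, the elastic change of the pin is PL/(AE) and that of the spring is P/k; compatibility requires their sum to equal δ_free.
So P = δ_free / [L/(AE) + 1/k] = 1.904 / [ 600/(2100×103×10³) + 1/(65×10³) ].
P = 1.904 / 1.816×10⁻⁵ = 104800 N.
σ = P/A = 104800/2100 = 49.93 MPa.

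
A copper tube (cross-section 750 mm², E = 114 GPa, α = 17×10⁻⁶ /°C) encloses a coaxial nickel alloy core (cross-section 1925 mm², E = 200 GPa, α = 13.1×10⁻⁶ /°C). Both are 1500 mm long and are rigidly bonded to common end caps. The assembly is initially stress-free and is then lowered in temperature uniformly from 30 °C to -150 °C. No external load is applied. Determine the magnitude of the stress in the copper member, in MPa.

Equilibrium of a rigid end plate with no external load gives equal and opposite internal forces ±P in the two members. Since α_{copper} > α_{nickel alloy}, cooling drives the copper into tension and the nickel alloy into compression.
Equating the net (thermal + elastic) strains gives |α₁ − α₂|·ΔT = P·[1/(A₁E₁) + 1/(A₂E₂)].
|α₁ − α₂|·ΔT = 3.9×10⁻⁶ × 180 = 0.000702.
1/(A₁E₁) + 1/(A₂E₂) = 1/(750×114×10³) + 1/(1925×200×10³) = 1.429×10⁻⁸ N⁻¹.
So P = 0.000702 / 1.429×10⁻⁸ = 49.11 kN.
σ_{copper} = P/A₁ = 49110/750 = 65.49 MPa, tensile.

σ ≈ 65.5 MPa (tensile)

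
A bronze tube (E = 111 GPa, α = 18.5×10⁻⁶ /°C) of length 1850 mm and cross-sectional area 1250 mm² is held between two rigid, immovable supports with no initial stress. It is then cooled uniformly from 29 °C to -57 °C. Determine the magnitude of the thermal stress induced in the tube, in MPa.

σ ≈ 177 MPa (tensile)

The supports are rigid, so the total axial strain is zero. The restrained thermal strain is ε = αΔT = 18.5×10⁻⁶ × 86 = 1591×10⁻⁶.
σ = EαΔT = 111×10³ × 18.5×10⁻⁶ × 86 = 176.6 MPa (tensile; the tube is trying to contract).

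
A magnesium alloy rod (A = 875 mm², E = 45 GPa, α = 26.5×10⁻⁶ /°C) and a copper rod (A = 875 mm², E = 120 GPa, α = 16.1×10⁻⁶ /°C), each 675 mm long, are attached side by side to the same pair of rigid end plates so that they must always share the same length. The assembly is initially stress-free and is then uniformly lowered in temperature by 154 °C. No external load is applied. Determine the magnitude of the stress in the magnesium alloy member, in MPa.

σ ≈ 52.4 MPa (tensile)

Equilibrium of a rigid end plate with no external load gives equal and opposite internal forces ±P in the two members. Since α_{magnesium alloy} > α_{copper}, cooling drives the magnesium alloy into tension and the copper into compression.
Equating the net (thermal + elastic) strains gives |α₁ − α₂|·ΔT = P·[1/(A₁E₁) + 1/(A₂E₂)].
|α₁ − α₂|·ΔT = 10.4×10⁻⁶ × 154 = 0.001602.
1/(A₁E₁) + 1/(A₂E₂) = 1/(875×45×10³) + 1/(875×120×10³) = 3.492×10⁻⁸ N⁻¹.
So P = 0.001602 / 3.492×10⁻⁸ = 45.86 kN.
σ_{magnesium alloy} = P/A₁ = 45860/875 = 52.42 MPa, tensile.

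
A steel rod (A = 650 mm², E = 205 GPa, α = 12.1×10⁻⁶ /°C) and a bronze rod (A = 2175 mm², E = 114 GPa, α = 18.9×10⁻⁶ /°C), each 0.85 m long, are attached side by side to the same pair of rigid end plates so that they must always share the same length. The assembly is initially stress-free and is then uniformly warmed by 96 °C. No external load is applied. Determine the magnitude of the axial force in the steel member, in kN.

Equilibrium of a rigid end plate with no external load gives equal and opposite internal forces ±P in the two members. Since α_{bronze} > α_{steel}, heating drives the bronze into compression and the steel into tension.
Setting the final lengths equal and cancelling L: (α₁ − α₂)ΔT = P/(A₁E₁) + P/(A₂E₂).
|α₁ − α₂|·ΔT = 6.8×10⁻⁶ × 96 = 0.0006528.
1/(A₁E₁) + 1/(A₂E₂) = 1/(650×205×10³) + 1/(2175×114×10³) = 1.154×10⁻⁸ N⁻¹.
P = 0.0006528 / 1.154×10⁻⁸ = 56580 N = 56.58 kN.

P ≈ 56.6 kN (tensile in the steel)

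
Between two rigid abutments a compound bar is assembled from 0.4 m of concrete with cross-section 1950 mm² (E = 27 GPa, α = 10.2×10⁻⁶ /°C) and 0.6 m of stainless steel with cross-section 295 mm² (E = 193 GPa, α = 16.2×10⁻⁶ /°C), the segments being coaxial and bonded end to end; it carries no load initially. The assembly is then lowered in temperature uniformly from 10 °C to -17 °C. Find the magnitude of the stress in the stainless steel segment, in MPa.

σ ≈ 69.6 MPa (tensile)

If the supports were absent, the total length change would be Σ αᵢΔT Lᵢ = 10.2×10⁻⁶×27×400 + 16.2×10⁻⁶×27×600 = 0.3726 mm.
The walls prevent any net length change, so an axial force P (same in every segment) develops. Compatibility: P · Σ Lᵢ/(AᵢEᵢ) = δ_free.
Σ Lᵢ/(AᵢEᵢ) = 400/(1950×27×10³) + 600/(295×193×10³) = 1.814×10⁻⁵ mm/N.
So P = 0.3726 / 1.814×10⁻⁵ = 20.55 kN, tensile.
σ_{stainless steel} = P / A = 20550 / 295 = 69.64 MPa.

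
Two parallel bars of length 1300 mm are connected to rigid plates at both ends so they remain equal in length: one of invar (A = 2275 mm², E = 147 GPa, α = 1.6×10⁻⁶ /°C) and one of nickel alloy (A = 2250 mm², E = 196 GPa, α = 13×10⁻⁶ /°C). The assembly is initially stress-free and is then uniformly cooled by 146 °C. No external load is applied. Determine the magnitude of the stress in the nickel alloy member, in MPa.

σ ≈ 141 MPa (tensile)

Both members must finish at the same length. With the larger α, the nickel alloy tends to over-contract; the plates restrain it, putting the nickel alloy in tension and the invar in compression. With no external load the two internal forces are equal and opposite, magnitude P.
Equating the net (thermal + elastic) strains gives |α₁ − α₂|·ΔT = P·[1/(A₁E₁) + 1/(A₂E₂)].
|α₁ − α₂|·ΔT = 11.4×10⁻⁶ × 146 = 0.001664.
1/(A₁E₁) + 1/(A₂E₂) = 1/(2275×147×10³) + 1/(2250×196×10³) = 5.258×10⁻⁹ N⁻¹.
P = 0.001664 / 5.258×10⁻⁹ = 316600 N = 316.6 kN.
σ_{nickel alloy} = P/A₂ = 316600/2250 = 140.7 MPa, tensile.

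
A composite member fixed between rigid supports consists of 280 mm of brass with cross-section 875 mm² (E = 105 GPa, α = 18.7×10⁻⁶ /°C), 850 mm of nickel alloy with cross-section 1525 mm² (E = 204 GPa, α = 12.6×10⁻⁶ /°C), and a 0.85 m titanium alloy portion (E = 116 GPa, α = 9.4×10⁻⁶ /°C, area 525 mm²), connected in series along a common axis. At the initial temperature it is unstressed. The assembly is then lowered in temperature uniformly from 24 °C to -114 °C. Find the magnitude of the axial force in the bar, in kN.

Free thermal contraction of the whole bar: Σ αᵢΔT Lᵢ = 18.7×10⁻⁶×138×280 + 12.6×10⁻⁶×138×850 + 9.4×10⁻⁶×138×850 = 3.303 mm.
The rigid supports impose zero overall length change; the single axial force P common to all segments must satisfy P Σ Lᵢ/(AᵢEᵢ) = δ_free.
The series flexibility is Σ Lᵢ/(AᵢEᵢ) = 280/(875×105×10³) + 850/(1525×204×10³) + 850/(525×116×10³) = 1.974×10⁻⁵ mm/N.
So P = 3.303 / 1.974×10⁻⁵ = 167.4 kN, tensile.

P ≈ 167 kN (tensile)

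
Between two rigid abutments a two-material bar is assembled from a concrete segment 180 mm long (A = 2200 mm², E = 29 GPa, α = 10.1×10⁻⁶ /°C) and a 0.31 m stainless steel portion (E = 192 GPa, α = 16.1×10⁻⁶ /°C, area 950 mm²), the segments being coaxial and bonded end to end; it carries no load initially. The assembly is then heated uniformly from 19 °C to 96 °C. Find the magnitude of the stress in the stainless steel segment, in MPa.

Free thermal expansion of the whole bar: Σ αᵢΔT Lᵢ = 10.1×10⁻⁶×77×180 + 16.1×10⁻⁶×77×310 = 0.5243 mm.
The rigid supports impose zero overall length change; the single axial force P common to all segments must satisfy P Σ Lᵢ/(AᵢEᵢ) = δ_free.
Σ Lᵢ/(AᵢEᵢ) = 180/(2200×29×10³) + 310/(950×192×10³) = 4.521×10⁻⁶ mm/N.
P = 0.5243 / 4.521×10⁻⁶ = 116000 N = 116 kN, compressive.
σ_{stainless steel} = P / A = 116000 / 950 = 122.1 MPa.

σ ≈ 122 MPa (compressive)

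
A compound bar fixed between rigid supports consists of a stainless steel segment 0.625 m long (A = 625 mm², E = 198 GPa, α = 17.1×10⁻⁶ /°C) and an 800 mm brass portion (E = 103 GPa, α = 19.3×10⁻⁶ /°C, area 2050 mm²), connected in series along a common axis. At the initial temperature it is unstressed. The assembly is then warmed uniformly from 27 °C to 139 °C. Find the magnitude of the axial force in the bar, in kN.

P ≈ 331 kN (compressive)

With the walls removed the bar would change length by δ_free = Σ αᵢΔT Lᵢ = 17.1×10⁻⁶×112×625 + 19.3×10⁻⁶×112×800 = 2.926 mm.
The walls prevent any net length change, so an axial force P (same in every segment) develops. Compatibility: P · Σ Lᵢ/(AᵢEᵢ) = δ_free.
Σ Lᵢ/(AᵢEᵢ) = 625/(625×198×10³) + 800/(2050×103×10³) = 8.839×10⁻⁶ mm/N.
P = 2.926 / 8.839×10⁻⁶ = 331100 N = 331.1 kN, compressive.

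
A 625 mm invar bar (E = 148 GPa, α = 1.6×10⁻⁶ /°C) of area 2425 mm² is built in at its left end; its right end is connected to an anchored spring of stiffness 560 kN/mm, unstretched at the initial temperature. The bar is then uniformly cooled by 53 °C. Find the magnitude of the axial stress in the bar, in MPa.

σ ≈ 6.2 MPa (tensile)

Free thermal contraction: δ_free = αΔT L = 1.6×10⁻⁶ × 53 × 625 = 0.053 mm.
With a force P in the spring, the elastic change of the bar is PL/(AE) and that of the spring is P/k; compatibility requires their sum to equal δ_free.
So P = δ_free / [L/(AE) + 1/k] = 0.053 / [ 625/(2425×148×10³) + 1/(560×10³) ].
P = 0.053 / 3.527×10⁻⁶ = 15030 N.
σ = P/A = 15030/2425 = 6.196 MPa.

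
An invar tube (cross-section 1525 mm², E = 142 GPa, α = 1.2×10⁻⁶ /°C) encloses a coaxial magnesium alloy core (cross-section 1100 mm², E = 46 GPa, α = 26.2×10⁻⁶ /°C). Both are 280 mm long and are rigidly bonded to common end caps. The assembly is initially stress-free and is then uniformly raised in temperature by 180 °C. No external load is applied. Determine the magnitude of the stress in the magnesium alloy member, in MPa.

σ ≈ 168 MPa (compressive)

Both members must finish at the same length. With the larger α, the magnesium alloy tends to over-expand; the plates restrain it, putting the magnesium alloy in compression and the invar in tension. With no external load the two internal forces are equal and opposite, magnitude P.
Compatibility of the two members (thermal + elastic change equal): (α₁ − α₂)ΔT = P·[1/(A₁E₁) + 1/(A₂E₂)].
|α₁ − α₂|·ΔT = 25×10⁻⁶ × 180 = 0.0045.
1/(A₁E₁) + 1/(A₂E₂) = 1/(1525×142×10³) + 1/(1100×46×10³) = 2.438×10⁻⁸ N⁻¹.
P = 0.0045 / 2.438×10⁻⁸ = 184600 N = 184.6 kN.
σ_{magnesium alloy} = P/A₂ = 184600/1100 = 167.8 MPa, compressive.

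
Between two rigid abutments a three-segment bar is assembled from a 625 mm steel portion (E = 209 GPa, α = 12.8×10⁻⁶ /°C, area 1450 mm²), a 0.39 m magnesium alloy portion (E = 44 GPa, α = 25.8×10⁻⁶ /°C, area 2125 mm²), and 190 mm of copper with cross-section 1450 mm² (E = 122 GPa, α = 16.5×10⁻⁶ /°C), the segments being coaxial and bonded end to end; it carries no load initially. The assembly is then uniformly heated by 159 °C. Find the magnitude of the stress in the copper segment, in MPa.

σ ≈ 318 MPa (compressive)

Free thermal expansion of the whole bar: Σ αᵢΔT Lᵢ = 12.8×10⁻⁶×159×625 + 25.8×10⁻⁶×159×390 + 16.5×10⁻⁶×159×190 = 3.37 mm.
The walls prevent any net length change, so an axial force P (same in every segment) develops. Compatibility: P · Σ Lᵢ/(AᵢEᵢ) = δ_free.
Σ Lᵢ/(AᵢEᵢ) = 625/(1450×209×10³) + 390/(2125×44×10³) + 190/(1450×122×10³) = 7.308×10⁻⁶ mm/N.
Hence P = δ_free / Σ(L/AE) = 3.37/7.308×10⁻⁶ = 461.2 kN (compressive).
σ_{copper} = P / A = 461200 / 1450 = 318.1 MPa.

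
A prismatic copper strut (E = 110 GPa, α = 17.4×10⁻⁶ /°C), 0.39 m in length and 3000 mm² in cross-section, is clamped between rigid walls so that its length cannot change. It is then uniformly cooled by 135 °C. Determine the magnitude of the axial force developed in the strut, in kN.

With zero net strain, σ = E·αΔT = 110 GPa × 17.4×10⁻⁶ × 135 = 258.4 MPa.
Then P = σA = 258.4 × 3000 mm² = 775.2 kN, tensile.

P ≈ 775 kN (tensile)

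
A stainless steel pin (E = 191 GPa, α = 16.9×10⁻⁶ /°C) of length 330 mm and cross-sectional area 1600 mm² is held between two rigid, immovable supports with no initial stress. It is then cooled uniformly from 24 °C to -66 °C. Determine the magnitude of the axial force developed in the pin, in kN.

Full restraint means ε = 0, so the stress is σ = EαΔT = 191×10³ × 16.9×10⁻⁶ × 90 = 290.5 MPa.
Axial force P = σA = 290.5 × 1600 = 464800 N = 464.8 kN, tensile.

P ≈ 465 kN (tensile)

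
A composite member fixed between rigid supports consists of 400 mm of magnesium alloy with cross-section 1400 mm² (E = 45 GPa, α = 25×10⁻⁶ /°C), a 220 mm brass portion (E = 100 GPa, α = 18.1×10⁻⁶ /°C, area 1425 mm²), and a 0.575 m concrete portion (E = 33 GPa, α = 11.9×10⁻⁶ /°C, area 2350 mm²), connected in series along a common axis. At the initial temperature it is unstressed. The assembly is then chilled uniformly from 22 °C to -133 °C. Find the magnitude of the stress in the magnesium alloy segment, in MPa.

σ ≈ 151 MPa (tensile)

With the walls removed the bar would change length by δ_free = Σ αᵢΔT Lᵢ = 25×10⁻⁶×155×400 + 18.1×10⁻⁶×155×220 + 11.9×10⁻⁶×155×575 = 3.228 mm.
The rigid supports impose zero overall length change; the single axial force P common to all segments must satisfy P Σ Lᵢ/(AᵢEᵢ) = δ_free.
The series flexibility is Σ Lᵢ/(AᵢEᵢ) = 400/(1400×45×10³) + 220/(1425×100×10³) + 575/(2350×33×10³) = 1.531×10⁻⁵ mm/N.
Hence P = δ_free / Σ(L/AE) = 3.228/1.531×10⁻⁵ = 210.9 kN (tensile).
σ_{magnesium alloy} = P / A = 210900 / 1400 = 150.6 MPa.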